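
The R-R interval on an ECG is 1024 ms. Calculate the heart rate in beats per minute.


HR = 60 / RR_interval(s)
RR = 1024 ms = 1.024 s
HR = 60 / 1.024 = 58.59 bpm


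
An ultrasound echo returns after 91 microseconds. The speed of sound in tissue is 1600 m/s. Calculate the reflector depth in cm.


depth = c * t / 2
t = 91 us = 9.1000e-05 s
depth = 1600 * 9.1000e-05 / 2
depth = 0.0728 m = 7.28 cm


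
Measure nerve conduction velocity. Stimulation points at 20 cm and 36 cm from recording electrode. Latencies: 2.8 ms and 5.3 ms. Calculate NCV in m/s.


Distance = (36 - 20) / 100 = 0.16 m
dt = (5.3 - 2.8) / 1000 = 0.0025 s
NCV = dist / dt = 64 m/s


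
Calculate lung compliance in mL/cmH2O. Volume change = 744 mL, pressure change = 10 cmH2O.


C = dV / dP
C = 744 / 10
C = 74.4 mL/cmH2O


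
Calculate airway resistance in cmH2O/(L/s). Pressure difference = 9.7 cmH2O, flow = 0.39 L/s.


R = dP / flow
R = 9.7 / 0.39
R = 24.87 cmH2O/(L/s)


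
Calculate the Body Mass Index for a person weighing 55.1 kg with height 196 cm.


BMI = weight / height^2
height = 196 cm = 1.96 m
BMI = 55.1 / 1.96^2
BMI = 14.34 kg/m^2


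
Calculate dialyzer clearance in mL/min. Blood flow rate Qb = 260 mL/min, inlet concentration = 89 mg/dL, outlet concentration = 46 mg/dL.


K = Qb * (Cb_in - Cb_out) / Cb_in
K = 260 * (89 - 46) / 89
K = 125.6 mL/min


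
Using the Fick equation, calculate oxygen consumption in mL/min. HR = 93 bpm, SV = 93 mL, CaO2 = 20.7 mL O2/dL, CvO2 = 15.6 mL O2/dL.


CO = HR*SV = 93*93/1000 = 8.649 L/min
a-v O2 diff = 20.7 - 15.6 = 5.1 mL/dL
VO2 = CO * (CaO2-CvO2) * 10 dL/L
VO2 = 8.649 * 5.1 * 10
VO2 = 441.1 mL/min


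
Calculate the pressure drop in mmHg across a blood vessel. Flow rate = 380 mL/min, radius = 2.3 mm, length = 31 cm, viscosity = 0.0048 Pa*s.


dP = 8*mu*L*Q / (pi*r^4)
Q = 380 mL/min = 6.33333e-06 m^3/s
dP = 857.559 Pa = 857.559 / 133.322 mmHg = 6.432 mmHg


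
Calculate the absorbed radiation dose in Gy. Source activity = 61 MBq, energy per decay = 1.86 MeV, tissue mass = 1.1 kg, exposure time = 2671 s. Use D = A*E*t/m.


A = 61 MBq = 6.1000e+07 Bq
E = 1.86 MeV = 2.97972e-13 J
D = A*E*t/m = 6.1000e+07*2.97972e-13*2671/1.1
D = 0.04414 Gy


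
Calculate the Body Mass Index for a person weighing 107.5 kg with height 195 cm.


BMI = weight / height^2
height = 195 cm = 1.95 m
BMI = 107.5 / 1.95^2
BMI = 28.27 kg/m^2


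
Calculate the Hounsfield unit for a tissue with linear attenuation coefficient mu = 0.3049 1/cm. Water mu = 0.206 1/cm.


HU = ((mu_tissue - mu_water) / mu_water) * 1000
HU = ((0.3049 - 0.206) / 0.206) * 1000
HU = 480.1


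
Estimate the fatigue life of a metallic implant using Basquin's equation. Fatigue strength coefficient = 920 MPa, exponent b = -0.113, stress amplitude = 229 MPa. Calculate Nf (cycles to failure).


sigma_a = sigma_f' * (2Nf)^b
2Nf = (sigma_a/sigma_f')^(1/b)
2Nf = (229/920)^(1/-0.113)
2Nf = 221162.26
Nf = 1.106e+05


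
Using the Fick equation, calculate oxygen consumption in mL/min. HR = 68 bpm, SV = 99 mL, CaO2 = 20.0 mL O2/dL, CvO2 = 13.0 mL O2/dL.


CO = HR*SV = 68*99/1000 = 6.732 L/min
a-v O2 diff = 20.0 - 13.0 = 7 mL/dL
VO2 = CO * (CaO2-CvO2) * 10 dL/L
VO2 = 6.732 * 7 * 10
VO2 = 471.2 mL/min


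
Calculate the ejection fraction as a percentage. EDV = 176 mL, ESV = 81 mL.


SV = EDV - ESV = 176 - 81 = 95 mL
EF = SV/EDV * 100 = 95/176 * 100
EF = 53.98%


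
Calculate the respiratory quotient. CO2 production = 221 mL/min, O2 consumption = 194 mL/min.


RQ = VCO2 / VO2
RQ = 221 / 194
RQ = 1.139


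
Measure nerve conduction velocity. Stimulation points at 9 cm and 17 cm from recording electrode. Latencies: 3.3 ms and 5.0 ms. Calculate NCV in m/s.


Distance = (17 - 9) / 100 = 0.08 m
dt = (5.0 - 3.3) / 1000 = 0.0017 s
NCV = dist / dt = 47.06 m/s


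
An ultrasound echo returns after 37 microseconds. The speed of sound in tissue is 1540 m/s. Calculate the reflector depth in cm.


depth = c * t / 2
t = 37 us = 3.7000e-05 s
depth = 1540 * 3.7000e-05 / 2
depth = 0.02849 m = 2.849 cm


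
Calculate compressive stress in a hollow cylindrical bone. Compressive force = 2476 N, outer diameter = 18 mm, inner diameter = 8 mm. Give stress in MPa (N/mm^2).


A = pi*(r_o^2 - r_i^2)
r_o = 9 mm, r_i = 4 mm
A = 204.204 mm^2
sigma = F/A = 2476 / 204.204
sigma = 12.13 MPa


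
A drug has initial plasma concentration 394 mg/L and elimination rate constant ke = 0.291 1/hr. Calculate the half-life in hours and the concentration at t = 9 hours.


t_half = ln(2) / ke = 0.693147 / 0.291 = 2.382 hr
C(t) = C0 * exp(-ke*t) = 394 * exp(-0.291*9)
C(9) = 28.71 mg/L


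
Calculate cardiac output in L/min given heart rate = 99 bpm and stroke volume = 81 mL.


CO = HR * SV
CO = 99 * 81 / 1000
CO = 8.019 L/min


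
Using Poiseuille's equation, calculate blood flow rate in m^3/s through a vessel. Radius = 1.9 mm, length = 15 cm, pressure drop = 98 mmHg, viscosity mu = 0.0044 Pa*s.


Q = pi*r^4*dP / (8*mu*L)
r = 0.0019 m, L = 0.15 m
dP = 98 mmHg = 13065.556 Pa
Q = 1.0131e-04 m^3/s


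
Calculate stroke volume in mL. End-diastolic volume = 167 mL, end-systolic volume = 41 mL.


SV = EDV - ESV
SV = 167 - 41
SV = 126 mL


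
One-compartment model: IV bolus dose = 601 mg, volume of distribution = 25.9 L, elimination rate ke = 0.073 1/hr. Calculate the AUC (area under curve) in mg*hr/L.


C0 = Dose/Vd = 601/25.9 = 23.2046 mg/L
AUC = C0/ke = 23.2046/0.073
AUC = 317.9 mg*hr/L


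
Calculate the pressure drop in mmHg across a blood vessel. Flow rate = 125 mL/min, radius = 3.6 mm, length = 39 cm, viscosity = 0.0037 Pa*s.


dP = 8*mu*L*Q / (pi*r^4)
Q = 125 mL/min = 2.08333e-06 m^3/s
dP = 45.5779 Pa = 45.5779 / 133.322 mmHg = 0.3419 mmHg


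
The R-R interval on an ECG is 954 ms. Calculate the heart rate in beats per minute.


HR = 60 / RR_interval(s)
RR = 954 ms = 0.954 s
HR = 60 / 0.954 = 62.89 bpm


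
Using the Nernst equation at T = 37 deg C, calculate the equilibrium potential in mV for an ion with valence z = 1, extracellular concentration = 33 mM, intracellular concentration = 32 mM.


E = (RT/(zF)) * ln(C_out/C_in)
T = 37 + 273.15 = 310.15 K
E = (8.314 * 310.15 / (1 * 96485)) * ln(33/32)
E = 0.8224 mV


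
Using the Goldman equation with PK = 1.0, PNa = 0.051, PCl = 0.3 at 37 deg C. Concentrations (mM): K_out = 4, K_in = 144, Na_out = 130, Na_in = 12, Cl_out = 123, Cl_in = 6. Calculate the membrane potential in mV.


Vm = (RT/F)*ln((PK*Ko + PNa*Nao + PCl*Cli)/(PK*Ki + PNa*Nai + PCl*Clo))
Numer = 12.43, Denom = 181.512
Vm = -71.66 mV


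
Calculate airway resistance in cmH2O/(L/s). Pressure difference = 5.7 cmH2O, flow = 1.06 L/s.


R = dP / flow
R = 5.7 / 1.06
R = 5.377 cmH2O/(L/s)


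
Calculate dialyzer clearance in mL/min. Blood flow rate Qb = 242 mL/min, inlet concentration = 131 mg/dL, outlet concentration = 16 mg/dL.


K = Qb * (Cb_in - Cb_out) / Cb_in
K = 242 * (131 - 16) / 131
K = 212.4 mL/min


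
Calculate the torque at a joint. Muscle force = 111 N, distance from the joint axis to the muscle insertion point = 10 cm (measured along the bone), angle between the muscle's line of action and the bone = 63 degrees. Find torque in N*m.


Torque = F * d * sin(theta)   (moment arm = d*sin(theta))
d = 10 cm = 0.1 m
Torque = 111 * 0.1 * sin(63)
Torque = 9.89 N*m


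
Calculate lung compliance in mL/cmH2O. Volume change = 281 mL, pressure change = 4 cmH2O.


C = dV / dP
C = 281 / 4
C = 70.25 mL/cmH2O


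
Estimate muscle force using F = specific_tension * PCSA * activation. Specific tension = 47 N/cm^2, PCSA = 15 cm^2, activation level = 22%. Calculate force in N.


F = sigma * PCSA * activation
F = 47 * 15 * 0.22
F = 155.1 N


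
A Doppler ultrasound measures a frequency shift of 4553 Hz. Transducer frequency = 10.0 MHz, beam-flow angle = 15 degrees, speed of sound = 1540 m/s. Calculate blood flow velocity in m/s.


v = fd * c / (2 * f0 * cos(theta))
v = 4553 * 1540 / (2 * 1.0000e+07 * cos(15))
v = 0.3629 m/s


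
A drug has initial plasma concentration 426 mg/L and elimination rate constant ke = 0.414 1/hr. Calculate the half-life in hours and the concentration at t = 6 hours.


t_half = ln(2) / ke = 0.693147 / 0.414 = 1.674 hr
C(t) = C0 * exp(-ke*t) = 426 * exp(-0.414*6)
C(6) = 35.53 mg/L


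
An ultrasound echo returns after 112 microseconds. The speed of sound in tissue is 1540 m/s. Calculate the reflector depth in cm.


depth = c * t / 2
t = 112 us = 1.1200e-04 s
depth = 1540 * 1.1200e-04 / 2
depth = 0.08624 m = 8.624 cm


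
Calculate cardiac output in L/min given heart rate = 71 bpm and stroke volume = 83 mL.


CO = HR * SV
CO = 71 * 83 / 1000
CO = 5.893 L/min


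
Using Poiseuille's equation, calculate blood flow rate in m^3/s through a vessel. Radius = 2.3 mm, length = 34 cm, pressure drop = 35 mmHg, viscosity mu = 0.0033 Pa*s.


Q = pi*r^4*dP / (8*mu*L)
r = 0.0023 m, L = 0.34 m
dP = 35 mmHg = 4666.27 Pa
Q = 4.5703e-05 m^3/s


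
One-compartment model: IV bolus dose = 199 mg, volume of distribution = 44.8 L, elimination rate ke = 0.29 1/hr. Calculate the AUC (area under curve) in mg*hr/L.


C0 = Dose/Vd = 199/44.8 = 4.44196 mg/L
AUC = C0/ke = 4.44196/0.29
AUC = 15.32 mg*hr/L


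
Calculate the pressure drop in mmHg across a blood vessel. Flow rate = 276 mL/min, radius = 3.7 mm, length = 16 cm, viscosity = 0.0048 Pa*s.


dP = 8*mu*L*Q / (pi*r^4)
Q = 276 mL/min = 4.6e-06 m^3/s
dP = 48.0012 Pa = 48.0012 / 133.322 mmHg = 0.36 mmHg


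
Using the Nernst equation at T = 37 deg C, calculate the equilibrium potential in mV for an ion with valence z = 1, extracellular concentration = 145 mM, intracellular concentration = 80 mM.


E = (RT/(zF)) * ln(C_out/C_in)
T = 37 + 273.15 = 310.15 K
E = (8.314 * 310.15 / (1 * 96485)) * ln(145/80)
E = 15.89 mV


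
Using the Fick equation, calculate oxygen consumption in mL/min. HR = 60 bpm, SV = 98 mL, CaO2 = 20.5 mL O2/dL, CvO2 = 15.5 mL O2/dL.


CO = HR*SV = 60*98/1000 = 5.88 L/min
a-v O2 diff = 20.5 - 15.5 = 5 mL/dL
VO2 = CO * (CaO2-CvO2) * 10 dL/L
VO2 = 5.88 * 5 * 10
VO2 = 294 mL/min


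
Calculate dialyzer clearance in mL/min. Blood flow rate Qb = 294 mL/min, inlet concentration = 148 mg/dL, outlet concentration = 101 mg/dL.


K = Qb * (Cb_in - Cb_out) / Cb_in
K = 294 * (148 - 101) / 148
K = 93.36 mL/min


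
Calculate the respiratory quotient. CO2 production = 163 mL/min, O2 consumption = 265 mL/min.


RQ = VCO2 / VO2
RQ = 163 / 265
RQ = 0.6151


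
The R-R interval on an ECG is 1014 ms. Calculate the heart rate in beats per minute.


HR = 60 / RR_interval(s)
RR = 1014 ms = 1.014 s
HR = 60 / 1.014 = 59.17 bpm


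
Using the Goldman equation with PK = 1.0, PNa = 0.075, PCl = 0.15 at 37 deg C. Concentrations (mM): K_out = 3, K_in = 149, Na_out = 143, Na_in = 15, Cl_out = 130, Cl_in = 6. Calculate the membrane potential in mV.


Vm = (RT/F)*ln((PK*Ko + PNa*Nao + PCl*Cli)/(PK*Ki + PNa*Nai + PCl*Clo))
Numer = 14.625, Denom = 169.625
Vm = -65.5 mV


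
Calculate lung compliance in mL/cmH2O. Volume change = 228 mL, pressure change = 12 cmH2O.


C = dV / dP
C = 228 / 12
C = 19 mL/cmH2O


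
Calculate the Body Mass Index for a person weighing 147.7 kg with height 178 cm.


BMI = weight / height^2
height = 178 cm = 1.78 m
BMI = 147.7 / 1.78^2
BMI = 46.62 kg/m^2


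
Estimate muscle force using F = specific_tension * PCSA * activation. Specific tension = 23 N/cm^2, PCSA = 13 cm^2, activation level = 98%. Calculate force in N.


F = sigma * PCSA * activation
F = 23 * 13 * 0.98
F = 293 N


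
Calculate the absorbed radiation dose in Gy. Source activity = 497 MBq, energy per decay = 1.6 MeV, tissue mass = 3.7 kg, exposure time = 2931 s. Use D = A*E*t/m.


A = 497 MBq = 4.9700e+08 Bq
E = 1.6 MeV = 2.5632e-13 J
D = A*E*t/m = 4.9700e+08*2.5632e-13*2931/3.7
D = 0.1009 Gy


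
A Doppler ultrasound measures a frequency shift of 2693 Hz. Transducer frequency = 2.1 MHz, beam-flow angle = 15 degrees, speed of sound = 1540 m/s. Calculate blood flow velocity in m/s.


v = fd * c / (2 * f0 * cos(theta))
v = 2693 * 1540 / (2 * 2.1000e+06 * cos(15))
v = 1.022 m/s


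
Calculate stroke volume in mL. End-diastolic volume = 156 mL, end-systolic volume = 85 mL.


SV = EDV - ESV
SV = 156 - 85
SV = 71 mL


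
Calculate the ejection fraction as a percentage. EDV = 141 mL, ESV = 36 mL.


SV = EDV - ESV = 141 - 36 = 105 mL
EF = SV/EDV * 100 = 105/141 * 100
EF = 74.47%


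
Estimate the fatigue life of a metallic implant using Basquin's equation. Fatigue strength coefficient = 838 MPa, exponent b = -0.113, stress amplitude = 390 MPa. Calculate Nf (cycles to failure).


sigma_a = sigma_f' * (2Nf)^b
2Nf = (sigma_a/sigma_f')^(1/b)
2Nf = (390/838)^(1/-0.113)
2Nf = 870.24355
Nf = 435.1


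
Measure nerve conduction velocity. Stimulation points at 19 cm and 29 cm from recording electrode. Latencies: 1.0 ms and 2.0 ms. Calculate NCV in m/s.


Distance = (29 - 19) / 100 = 0.1 m
dt = (2.0 - 1.0) / 1000 = 0.001 s
NCV = dist / dt = 100 m/s


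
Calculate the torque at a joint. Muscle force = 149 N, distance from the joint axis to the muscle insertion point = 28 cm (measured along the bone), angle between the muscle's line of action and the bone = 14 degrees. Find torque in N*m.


Torque = F * d * sin(theta)   (moment arm = d*sin(theta))
d = 28 cm = 0.28 m
Torque = 149 * 0.28 * sin(14)
Torque = 10.09 N*m


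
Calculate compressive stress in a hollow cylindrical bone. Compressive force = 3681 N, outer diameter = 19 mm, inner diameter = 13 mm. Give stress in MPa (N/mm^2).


A = pi*(r_o^2 - r_i^2)
r_o = 9.5 mm, r_i = 6.5 mm
A = 150.796 mm^2
sigma = F/A = 3681 / 150.796
sigma = 24.41 MPa


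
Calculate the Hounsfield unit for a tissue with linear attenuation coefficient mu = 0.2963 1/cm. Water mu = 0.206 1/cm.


HU = ((mu_tissue - mu_water) / mu_water) * 1000
HU = ((0.2963 - 0.206) / 0.206) * 1000
HU = 438.3


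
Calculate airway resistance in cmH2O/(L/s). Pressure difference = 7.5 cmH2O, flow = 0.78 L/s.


R = dP / flow
R = 7.5 / 0.78
R = 9.615 cmH2O/(L/s)


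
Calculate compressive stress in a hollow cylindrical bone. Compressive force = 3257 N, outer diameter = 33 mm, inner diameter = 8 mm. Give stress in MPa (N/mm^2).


A = pi*(r_o^2 - r_i^2)
r_o = 16.5 mm, r_i = 4 mm
A = 805.033 mm^2
sigma = F/A = 3257 / 805.033
sigma = 4.046 MPa


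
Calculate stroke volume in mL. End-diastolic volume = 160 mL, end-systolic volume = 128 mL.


SV = EDV - ESV
SV = 160 - 128
SV = 32 mL


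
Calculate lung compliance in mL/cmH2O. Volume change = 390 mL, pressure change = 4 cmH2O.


C = dV / dP
C = 390 / 4
C = 97.5 mL/cmH2O


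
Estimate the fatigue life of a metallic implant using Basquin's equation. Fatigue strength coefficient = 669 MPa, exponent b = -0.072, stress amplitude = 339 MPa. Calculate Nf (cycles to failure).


sigma_a = sigma_f' * (2Nf)^b
2Nf = (sigma_a/sigma_f')^(1/b)
2Nf = (339/669)^(1/-0.072)
2Nf = 12599.895
Nf = 6300


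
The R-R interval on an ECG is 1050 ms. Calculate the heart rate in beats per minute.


HR = 60 / RR_interval(s)
RR = 1050 ms = 1.05 s
HR = 60 / 1.05 = 57.14 bpm


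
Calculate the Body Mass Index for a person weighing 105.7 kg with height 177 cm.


BMI = weight / height^2
height = 177 cm = 1.77 m
BMI = 105.7 / 1.77^2
BMI = 33.74 kg/m^2


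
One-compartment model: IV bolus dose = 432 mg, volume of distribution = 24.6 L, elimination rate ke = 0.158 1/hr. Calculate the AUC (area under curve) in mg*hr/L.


C0 = Dose/Vd = 432/24.6 = 17.561 mg/L
AUC = C0/ke = 17.561/0.158
AUC = 111.1 mg*hr/L


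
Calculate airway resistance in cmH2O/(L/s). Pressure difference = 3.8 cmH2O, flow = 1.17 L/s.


R = dP / flow
R = 3.8 / 1.17
R = 3.248 cmH2O/(L/s)


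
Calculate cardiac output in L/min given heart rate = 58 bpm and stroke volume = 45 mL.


CO = HR * SV
CO = 58 * 45 / 1000
CO = 2.61 L/min


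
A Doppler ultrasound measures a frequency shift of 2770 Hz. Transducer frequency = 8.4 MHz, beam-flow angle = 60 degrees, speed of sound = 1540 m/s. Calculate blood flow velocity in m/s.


v = fd * c / (2 * f0 * cos(theta))
v = 2770 * 1540 / (2 * 8.4000e+06 * cos(60))
v = 0.5078 m/s


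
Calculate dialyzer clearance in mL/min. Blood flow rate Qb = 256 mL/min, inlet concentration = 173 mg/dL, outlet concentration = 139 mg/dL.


K = Qb * (Cb_in - Cb_out) / Cb_in
K = 256 * (173 - 139) / 173
K = 50.31 mL/min


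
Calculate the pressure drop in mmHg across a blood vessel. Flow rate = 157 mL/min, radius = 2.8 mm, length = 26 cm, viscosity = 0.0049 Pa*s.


dP = 8*mu*L*Q / (pi*r^4)
Q = 157 mL/min = 2.61667e-06 m^3/s
dP = 138.11 Pa = 138.11 / 133.322 mmHg = 1.036 mmHg


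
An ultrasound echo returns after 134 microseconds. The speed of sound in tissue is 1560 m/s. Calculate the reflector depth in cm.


depth = c * t / 2
t = 134 us = 1.3400e-04 s
depth = 1560 * 1.3400e-04 / 2
depth = 0.10452 m = 10.452 cm


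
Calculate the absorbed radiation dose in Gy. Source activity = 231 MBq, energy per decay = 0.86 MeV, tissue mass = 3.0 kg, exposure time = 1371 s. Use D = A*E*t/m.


A = 231 MBq = 2.3100e+08 Bq
E = 0.86 MeV = 1.37772e-13 J
D = A*E*t/m = 2.3100e+08*1.37772e-13*1371/3.0
D = 0.01454 Gy


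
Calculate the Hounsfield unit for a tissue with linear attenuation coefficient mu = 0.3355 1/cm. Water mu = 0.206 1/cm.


HU = ((mu_tissue - mu_water) / mu_water) * 1000
HU = ((0.3355 - 0.206) / 0.206) * 1000
HU = 628.6


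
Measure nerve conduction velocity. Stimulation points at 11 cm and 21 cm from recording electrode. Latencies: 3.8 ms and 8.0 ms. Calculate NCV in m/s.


Distance = (21 - 11) / 100 = 0.1 m
dt = (8.0 - 3.8) / 1000 = 0.0042 s
NCV = dist / dt = 23.81 m/s


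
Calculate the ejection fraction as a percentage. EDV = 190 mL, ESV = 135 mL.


SV = EDV - ESV = 190 - 135 = 55 mL
EF = SV/EDV * 100 = 55/190 * 100
EF = 28.95%


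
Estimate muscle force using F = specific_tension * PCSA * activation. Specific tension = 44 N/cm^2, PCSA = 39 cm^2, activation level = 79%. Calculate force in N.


F = sigma * PCSA * activation
F = 44 * 39 * 0.79
F = 1356 N


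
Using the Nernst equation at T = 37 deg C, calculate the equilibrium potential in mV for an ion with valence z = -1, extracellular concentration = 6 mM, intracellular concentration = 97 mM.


E = (RT/(zF)) * ln(C_out/C_in)
T = 37 + 273.15 = 310.15 K
E = (8.314 * 310.15 / (-1 * 96485)) * ln(6/97)
E = 74.38 mV


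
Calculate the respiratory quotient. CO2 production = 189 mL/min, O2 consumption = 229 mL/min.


RQ = VCO2 / VO2
RQ = 189 / 229
RQ = 0.8253


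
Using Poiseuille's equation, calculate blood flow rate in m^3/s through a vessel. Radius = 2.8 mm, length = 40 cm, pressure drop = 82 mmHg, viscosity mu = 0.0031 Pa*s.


Q = pi*r^4*dP / (8*mu*L)
r = 0.0028 m, L = 0.4 m
dP = 82 mmHg = 10932.404 Pa
Q = 2.1281e-04 m^3/s


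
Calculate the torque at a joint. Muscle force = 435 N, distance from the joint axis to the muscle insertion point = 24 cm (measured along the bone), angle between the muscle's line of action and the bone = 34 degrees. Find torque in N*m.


Torque = F * d * sin(theta)   (moment arm = d*sin(theta))
d = 24 cm = 0.24 m
Torque = 435 * 0.24 * sin(34)
Torque = 58.38 N*m


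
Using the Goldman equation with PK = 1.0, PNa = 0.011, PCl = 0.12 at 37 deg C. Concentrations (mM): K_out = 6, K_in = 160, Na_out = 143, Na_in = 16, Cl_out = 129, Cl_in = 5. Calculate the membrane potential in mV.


Vm = (RT/F)*ln((PK*Ko + PNa*Nao + PCl*Cli)/(PK*Ki + PNa*Nai + PCl*Clo))
Numer = 8.173, Denom = 175.656
Vm = -81.98 mV


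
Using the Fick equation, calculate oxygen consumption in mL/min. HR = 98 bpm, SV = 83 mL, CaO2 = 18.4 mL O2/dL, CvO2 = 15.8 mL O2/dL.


CO = HR*SV = 98*83/1000 = 8.134 L/min
a-v O2 diff = 18.4 - 15.8 = 2.6 mL/dL
VO2 = CO * (CaO2-CvO2) * 10 dL/L
VO2 = 8.134 * 2.6 * 10
VO2 = 211.5 mL/min


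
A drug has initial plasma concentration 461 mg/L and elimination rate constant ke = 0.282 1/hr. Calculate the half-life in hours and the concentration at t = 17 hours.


t_half = ln(2) / ke = 0.693147 / 0.282 = 2.458 hr
C(t) = C0 * exp(-ke*t) = 461 * exp(-0.282*17)
C(17) = 3.817 mg/L


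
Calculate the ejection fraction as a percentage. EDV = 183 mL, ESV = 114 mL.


SV = EDV - ESV = 183 - 114 = 69 mL
EF = SV/EDV * 100 = 69/183 * 100
EF = 37.7%


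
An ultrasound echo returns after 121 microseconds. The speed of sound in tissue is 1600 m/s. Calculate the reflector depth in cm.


depth = c * t / 2
t = 121 us = 1.2100e-04 s
depth = 1600 * 1.2100e-04 / 2
depth = 0.0968 m = 9.68 cm


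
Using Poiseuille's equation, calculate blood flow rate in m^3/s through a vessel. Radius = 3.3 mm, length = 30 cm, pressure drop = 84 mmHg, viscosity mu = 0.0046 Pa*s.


Q = pi*r^4*dP / (8*mu*L)
r = 0.0033 m, L = 0.3 m
dP = 84 mmHg = 11199.048 Pa
Q = 3.7794e-04 m^3/s


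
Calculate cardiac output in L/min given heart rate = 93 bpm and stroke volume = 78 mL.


CO = HR * SV
CO = 93 * 78 / 1000
CO = 7.254 L/min


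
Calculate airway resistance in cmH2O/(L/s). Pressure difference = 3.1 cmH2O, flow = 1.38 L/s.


R = dP / flow
R = 3.1 / 1.38
R = 2.246 cmH2O/(L/s)


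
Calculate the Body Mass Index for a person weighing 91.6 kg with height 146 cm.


BMI = weight / height^2
height = 146 cm = 1.46 m
BMI = 91.6 / 1.46^2
BMI = 42.97 kg/m^2


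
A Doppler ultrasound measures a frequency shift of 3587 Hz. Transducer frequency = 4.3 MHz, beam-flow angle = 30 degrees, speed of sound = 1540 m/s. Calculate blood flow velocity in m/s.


v = fd * c / (2 * f0 * cos(theta))
v = 3587 * 1540 / (2 * 4.3000e+06 * cos(30))
v = 0.7417 m/s


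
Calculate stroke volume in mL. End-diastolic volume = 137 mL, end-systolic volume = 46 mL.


SV = EDV - ESV
SV = 137 - 46
SV = 91 mL


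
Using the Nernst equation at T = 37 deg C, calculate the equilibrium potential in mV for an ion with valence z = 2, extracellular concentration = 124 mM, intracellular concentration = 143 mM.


E = (RT/(zF)) * ln(C_out/C_in)
T = 37 + 273.15 = 310.15 K
E = (8.314 * 310.15 / (2 * 96485)) * ln(124/143)
E = -1.905 mV


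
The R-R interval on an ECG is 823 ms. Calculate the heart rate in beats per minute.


HR = 60 / RR_interval(s)
RR = 823 ms = 0.823 s
HR = 60 / 0.823 = 72.9 bpm


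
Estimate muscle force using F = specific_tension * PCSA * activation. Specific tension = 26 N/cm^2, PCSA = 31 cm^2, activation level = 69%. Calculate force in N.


F = sigma * PCSA * activation
F = 26 * 31 * 0.69
F = 556.1 N


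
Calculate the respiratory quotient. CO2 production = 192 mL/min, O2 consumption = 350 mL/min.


RQ = VCO2 / VO2
RQ = 192 / 350
RQ = 0.5486


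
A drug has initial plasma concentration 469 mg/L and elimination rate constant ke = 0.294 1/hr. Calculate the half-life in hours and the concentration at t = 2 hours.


t_half = ln(2) / ke = 0.693147 / 0.294 = 2.358 hr
C(t) = C0 * exp(-ke*t) = 469 * exp(-0.294*2)
C(2) = 260.5 mg/L


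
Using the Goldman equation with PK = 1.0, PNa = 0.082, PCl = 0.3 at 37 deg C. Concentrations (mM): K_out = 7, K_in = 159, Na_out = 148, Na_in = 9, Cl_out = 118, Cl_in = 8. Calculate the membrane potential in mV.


Vm = (RT/F)*ln((PK*Ko + PNa*Nao + PCl*Cli)/(PK*Ki + PNa*Nai + PCl*Clo))
Numer = 21.536, Denom = 195.138
Vm = -58.9 mV


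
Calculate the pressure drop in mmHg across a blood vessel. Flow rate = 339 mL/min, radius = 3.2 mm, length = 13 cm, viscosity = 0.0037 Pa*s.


dP = 8*mu*L*Q / (pi*r^4)
Q = 339 mL/min = 5.65e-06 m^3/s
dP = 65.9984 Pa = 65.9984 / 133.322 mmHg = 0.495 mmHg


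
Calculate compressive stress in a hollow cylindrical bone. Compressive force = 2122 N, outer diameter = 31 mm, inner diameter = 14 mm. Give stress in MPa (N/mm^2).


A = pi*(r_o^2 - r_i^2)
r_o = 15.5 mm, r_i = 7 mm
A = 600.83 mm^2
sigma = F/A = 2122 / 600.83
sigma = 3.532 MPa


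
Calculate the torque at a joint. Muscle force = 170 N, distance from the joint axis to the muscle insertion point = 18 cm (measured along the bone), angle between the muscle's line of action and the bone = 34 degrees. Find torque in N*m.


Torque = F * d * sin(theta)   (moment arm = d*sin(theta))
d = 18 cm = 0.18 m
Torque = 170 * 0.18 * sin(34)
Torque = 17.11 N*m


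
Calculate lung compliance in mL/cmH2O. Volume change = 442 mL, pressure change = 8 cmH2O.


C = dV / dP
C = 442 / 8
C = 55.25 mL/cmH2O


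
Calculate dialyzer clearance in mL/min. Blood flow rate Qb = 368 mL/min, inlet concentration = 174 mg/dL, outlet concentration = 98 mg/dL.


K = Qb * (Cb_in - Cb_out) / Cb_in
K = 368 * (174 - 98) / 174
K = 160.7 mL/min


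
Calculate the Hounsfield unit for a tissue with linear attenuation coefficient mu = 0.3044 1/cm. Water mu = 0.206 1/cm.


HU = ((mu_tissue - mu_water) / mu_water) * 1000
HU = ((0.3044 - 0.206) / 0.206) * 1000
HU = 477.7


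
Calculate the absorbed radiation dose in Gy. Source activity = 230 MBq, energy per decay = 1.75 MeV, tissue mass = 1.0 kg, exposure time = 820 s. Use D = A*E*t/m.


A = 230 MBq = 2.3000e+08 Bq
E = 1.75 MeV = 2.8035e-13 J
D = A*E*t/m = 2.3000e+08*2.8035e-13*820/1.0
D = 0.05287 Gy


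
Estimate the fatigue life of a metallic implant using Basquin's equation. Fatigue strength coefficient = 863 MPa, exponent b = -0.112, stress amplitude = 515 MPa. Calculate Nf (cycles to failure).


sigma_a = sigma_f' * (2Nf)^b
2Nf = (sigma_a/sigma_f')^(1/b)
2Nf = (515/863)^(1/-0.112)
2Nf = 100.41939
Nf = 50.21


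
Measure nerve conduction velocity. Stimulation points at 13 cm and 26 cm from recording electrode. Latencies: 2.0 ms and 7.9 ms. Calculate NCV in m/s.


Distance = (26 - 13) / 100 = 0.13 m
dt = (7.9 - 2.0) / 1000 = 0.0059 s
NCV = dist / dt = 22.03 m/s


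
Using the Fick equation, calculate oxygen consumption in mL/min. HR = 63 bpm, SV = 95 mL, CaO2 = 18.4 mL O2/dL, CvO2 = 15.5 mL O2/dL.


CO = HR*SV = 63*95/1000 = 5.985 L/min
a-v O2 diff = 18.4 - 15.5 = 2.9 mL/dL
VO2 = CO * (CaO2-CvO2) * 10 dL/L
VO2 = 5.985 * 2.9 * 10
VO2 = 173.6 mL/min


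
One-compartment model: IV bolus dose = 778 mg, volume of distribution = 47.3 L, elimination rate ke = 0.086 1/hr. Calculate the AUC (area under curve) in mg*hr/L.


C0 = Dose/Vd = 778/47.3 = 16.4482 mg/L
AUC = C0/ke = 16.4482/0.086
AUC = 191.3 mg*hr/L


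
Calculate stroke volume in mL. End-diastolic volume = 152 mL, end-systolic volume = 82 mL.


SV = EDV - ESV
SV = 152 - 82
SV = 70 mL


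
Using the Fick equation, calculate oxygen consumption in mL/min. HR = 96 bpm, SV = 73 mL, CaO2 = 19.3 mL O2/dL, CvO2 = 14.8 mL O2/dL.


CO = HR*SV = 96*73/1000 = 7.008 L/min
a-v O2 diff = 19.3 - 14.8 = 4.5 mL/dL
VO2 = CO * (CaO2-CvO2) * 10 dL/L
VO2 = 7.008 * 4.5 * 10
VO2 = 315.4 mL/min


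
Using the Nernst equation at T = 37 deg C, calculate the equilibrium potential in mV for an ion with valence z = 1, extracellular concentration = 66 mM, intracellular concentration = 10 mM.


E = (RT/(zF)) * ln(C_out/C_in)
T = 37 + 273.15 = 310.15 K
E = (8.314 * 310.15 / (1 * 96485)) * ln(66/10)
E = 50.43 mV


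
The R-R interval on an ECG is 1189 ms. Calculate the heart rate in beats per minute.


HR = 60 / RR_interval(s)
RR = 1189 ms = 1.189 s
HR = 60 / 1.189 = 50.46 bpm


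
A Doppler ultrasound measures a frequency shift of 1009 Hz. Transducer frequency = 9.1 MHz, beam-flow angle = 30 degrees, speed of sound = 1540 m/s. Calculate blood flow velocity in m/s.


v = fd * c / (2 * f0 * cos(theta))
v = 1009 * 1540 / (2 * 9.1000e+06 * cos(30))
v = 0.09858 m/s


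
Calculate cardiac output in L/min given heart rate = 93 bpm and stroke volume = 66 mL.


CO = HR * SV
CO = 93 * 66 / 1000
CO = 6.138 L/min


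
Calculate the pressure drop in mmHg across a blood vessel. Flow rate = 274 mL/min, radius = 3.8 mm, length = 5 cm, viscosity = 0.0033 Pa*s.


dP = 8*mu*L*Q / (pi*r^4)
Q = 274 mL/min = 4.56667e-06 m^3/s
dP = 9.20215 Pa = 9.20215 / 133.322 mmHg = 0.06902 mmHg


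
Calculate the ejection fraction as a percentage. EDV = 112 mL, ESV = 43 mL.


SV = EDV - ESV = 112 - 43 = 69 mL
EF = SV/EDV * 100 = 69/112 * 100
EF = 61.61%


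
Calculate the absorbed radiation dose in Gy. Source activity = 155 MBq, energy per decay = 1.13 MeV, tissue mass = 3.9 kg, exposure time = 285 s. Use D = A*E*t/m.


A = 155 MBq = 1.5500e+08 Bq
E = 1.13 MeV = 1.81026e-13 J
D = A*E*t/m = 1.5500e+08*1.81026e-13*285/3.9
D = 0.00205 Gy


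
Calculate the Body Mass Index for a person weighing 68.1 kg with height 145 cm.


BMI = weight / height^2
height = 145 cm = 1.45 m
BMI = 68.1 / 1.45^2
BMI = 32.39 kg/m^2


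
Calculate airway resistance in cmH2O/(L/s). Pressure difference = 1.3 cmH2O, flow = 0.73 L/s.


R = dP / flow
R = 1.3 / 0.73
R = 1.781 cmH2O/(L/s)


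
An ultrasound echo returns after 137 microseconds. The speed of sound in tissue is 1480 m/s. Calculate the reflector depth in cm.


depth = c * t / 2
t = 137 us = 1.3700e-04 s
depth = 1480 * 1.3700e-04 / 2
depth = 0.10138 m = 10.138 cm


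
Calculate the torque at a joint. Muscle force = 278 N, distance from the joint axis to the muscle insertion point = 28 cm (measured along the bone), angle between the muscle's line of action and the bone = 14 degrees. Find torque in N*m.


Torque = F * d * sin(theta)   (moment arm = d*sin(theta))
d = 28 cm = 0.28 m
Torque = 278 * 0.28 * sin(14)
Torque = 18.83 N*m


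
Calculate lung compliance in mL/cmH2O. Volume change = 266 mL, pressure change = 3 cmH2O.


C = dV / dP
C = 266 / 3
C = 88.67 mL/cmH2O


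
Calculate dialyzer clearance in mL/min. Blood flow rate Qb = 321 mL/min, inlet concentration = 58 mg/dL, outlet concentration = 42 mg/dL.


K = Qb * (Cb_in - Cb_out) / Cb_in
K = 321 * (58 - 42) / 58
K = 88.55 mL/min


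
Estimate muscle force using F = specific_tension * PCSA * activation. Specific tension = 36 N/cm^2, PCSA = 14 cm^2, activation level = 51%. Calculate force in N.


F = sigma * PCSA * activation
F = 36 * 14 * 0.51
F = 257 N


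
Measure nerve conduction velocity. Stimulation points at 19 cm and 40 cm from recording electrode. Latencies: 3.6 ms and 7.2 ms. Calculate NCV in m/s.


Distance = (40 - 19) / 100 = 0.21 m
dt = (7.2 - 3.6) / 1000 = 0.0036 s
NCV = dist / dt = 58.33 m/s


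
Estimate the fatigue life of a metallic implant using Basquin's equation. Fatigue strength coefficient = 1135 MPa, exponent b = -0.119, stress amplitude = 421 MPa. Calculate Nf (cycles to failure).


sigma_a = sigma_f' * (2Nf)^b
2Nf = (sigma_a/sigma_f')^(1/b)
2Nf = (421/1135)^(1/-0.119)
2Nf = 4163.3547
Nf = 2082


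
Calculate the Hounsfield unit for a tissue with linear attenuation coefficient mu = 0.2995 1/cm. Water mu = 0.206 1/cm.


HU = ((mu_tissue - mu_water) / mu_water) * 1000
HU = ((0.2995 - 0.206) / 0.206) * 1000
HU = 453.9


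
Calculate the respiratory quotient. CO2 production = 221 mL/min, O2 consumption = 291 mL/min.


RQ = VCO2 / VO2
RQ = 221 / 291
RQ = 0.7595


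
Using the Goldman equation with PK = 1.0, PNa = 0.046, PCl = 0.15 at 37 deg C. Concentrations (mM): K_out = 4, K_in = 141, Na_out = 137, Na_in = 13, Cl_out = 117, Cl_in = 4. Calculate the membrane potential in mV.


Vm = (RT/F)*ln((PK*Ko + PNa*Nao + PCl*Cli)/(PK*Ki + PNa*Nai + PCl*Clo))
Numer = 10.902, Denom = 159.148
Vm = -71.65 mV


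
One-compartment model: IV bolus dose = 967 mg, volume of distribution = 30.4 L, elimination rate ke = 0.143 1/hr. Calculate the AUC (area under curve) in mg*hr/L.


C0 = Dose/Vd = 967/30.4 = 31.8092 mg/L
AUC = C0/ke = 31.8092/0.143
AUC = 222.4 mg*hr/L


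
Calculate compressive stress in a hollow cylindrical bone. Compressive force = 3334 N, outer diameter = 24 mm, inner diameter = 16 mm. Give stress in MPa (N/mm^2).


A = pi*(r_o^2 - r_i^2)
r_o = 12 mm, r_i = 8 mm
A = 251.327 mm^2
sigma = F/A = 3334 / 251.327
sigma = 13.27 MPa


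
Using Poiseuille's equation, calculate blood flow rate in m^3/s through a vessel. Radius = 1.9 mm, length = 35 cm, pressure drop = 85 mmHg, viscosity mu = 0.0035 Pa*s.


Q = pi*r^4*dP / (8*mu*L)
r = 0.0019 m, L = 0.35 m
dP = 85 mmHg = 11332.37 Pa
Q = 4.7343e-05 m^3/s


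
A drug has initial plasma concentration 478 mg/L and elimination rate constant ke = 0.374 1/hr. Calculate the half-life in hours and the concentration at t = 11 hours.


t_half = ln(2) / ke = 0.693147 / 0.374 = 1.853 hr
C(t) = C0 * exp(-ke*t) = 478 * exp(-0.374*11)
C(11) = 7.812 mg/L


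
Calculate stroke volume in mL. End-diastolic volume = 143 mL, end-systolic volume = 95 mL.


SV = EDV - ESV
SV = 143 - 95
SV = 48 mL


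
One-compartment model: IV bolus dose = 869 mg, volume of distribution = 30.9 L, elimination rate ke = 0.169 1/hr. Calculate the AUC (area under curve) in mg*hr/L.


C0 = Dose/Vd = 869/30.9 = 28.123 mg/L
AUC = C0/ke = 28.123/0.169
AUC = 166.4 mg*hr/L


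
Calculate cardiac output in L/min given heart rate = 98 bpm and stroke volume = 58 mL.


CO = HR * SV
CO = 98 * 58 / 1000
CO = 5.684 L/min


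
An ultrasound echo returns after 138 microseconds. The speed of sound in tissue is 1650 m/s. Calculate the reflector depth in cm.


depth = c * t / 2
t = 138 us = 1.3800e-04 s
depth = 1650 * 1.3800e-04 / 2
depth = 0.11385 m = 11.385 cm


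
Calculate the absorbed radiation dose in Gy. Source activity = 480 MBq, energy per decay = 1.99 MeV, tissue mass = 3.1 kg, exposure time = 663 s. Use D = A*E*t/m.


A = 480 MBq = 4.8000e+08 Bq
E = 1.99 MeV = 3.18798e-13 J
D = A*E*t/m = 4.8000e+08*3.18798e-13*663/3.1
D = 0.03273 Gy


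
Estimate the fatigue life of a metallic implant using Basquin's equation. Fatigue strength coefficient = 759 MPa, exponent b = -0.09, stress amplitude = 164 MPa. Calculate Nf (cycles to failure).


sigma_a = sigma_f' * (2Nf)^b
2Nf = (sigma_a/sigma_f')^(1/b)
2Nf = (164/759)^(1/-0.09)
2Nf = 24734909
Nf = 1.2367e+07


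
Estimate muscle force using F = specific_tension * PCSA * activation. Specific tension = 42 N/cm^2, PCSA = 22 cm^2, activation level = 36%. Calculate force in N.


F = sigma * PCSA * activation
F = 42 * 22 * 0.36
F = 332.6 N


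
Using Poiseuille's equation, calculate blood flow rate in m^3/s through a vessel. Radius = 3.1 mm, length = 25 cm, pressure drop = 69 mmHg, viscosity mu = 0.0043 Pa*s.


Q = pi*r^4*dP / (8*mu*L)
r = 0.0031 m, L = 0.25 m
dP = 69 mmHg = 9199.218 Pa
Q = 3.1035e-04 m^3/s


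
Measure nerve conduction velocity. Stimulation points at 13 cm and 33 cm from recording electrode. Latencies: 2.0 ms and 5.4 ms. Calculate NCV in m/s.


Distance = (33 - 13) / 100 = 0.2 m
dt = (5.4 - 2.0) / 1000 = 0.0034 s
NCV = dist / dt = 58.82 m/s


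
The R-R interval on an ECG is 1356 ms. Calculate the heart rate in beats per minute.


HR = 60 / RR_interval(s)
RR = 1356 ms = 1.356 s
HR = 60 / 1.356 = 44.25 bpm


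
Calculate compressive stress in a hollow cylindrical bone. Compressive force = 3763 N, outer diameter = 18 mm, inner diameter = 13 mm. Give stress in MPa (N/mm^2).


A = pi*(r_o^2 - r_i^2)
r_o = 9 mm, r_i = 6.5 mm
A = 121.737 mm^2
sigma = F/A = 3763 / 121.737
sigma = 30.91 MPa


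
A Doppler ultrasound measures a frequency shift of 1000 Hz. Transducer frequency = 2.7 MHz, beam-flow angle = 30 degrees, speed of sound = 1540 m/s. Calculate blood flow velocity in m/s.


v = fd * c / (2 * f0 * cos(theta))
v = 1000 * 1540 / (2 * 2.7000e+06 * cos(30))
v = 0.3293 m/s


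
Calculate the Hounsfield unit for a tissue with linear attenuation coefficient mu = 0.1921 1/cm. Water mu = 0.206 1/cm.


HU = ((mu_tissue - mu_water) / mu_water) * 1000
HU = ((0.1921 - 0.206) / 0.206) * 1000
HU = -67.48


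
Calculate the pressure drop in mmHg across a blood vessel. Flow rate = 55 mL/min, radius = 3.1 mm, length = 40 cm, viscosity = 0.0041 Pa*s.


dP = 8*mu*L*Q / (pi*r^4)
Q = 55 mL/min = 9.16667e-07 m^3/s
dP = 41.4523 Pa = 41.4523 / 133.322 mmHg = 0.3109 mmHg


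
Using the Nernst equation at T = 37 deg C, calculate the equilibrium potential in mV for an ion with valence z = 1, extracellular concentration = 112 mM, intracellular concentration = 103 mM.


E = (RT/(zF)) * ln(C_out/C_in)
T = 37 + 273.15 = 310.15 K
E = (8.314 * 310.15 / (1 * 96485)) * ln(112/103)
E = 2.239 mV


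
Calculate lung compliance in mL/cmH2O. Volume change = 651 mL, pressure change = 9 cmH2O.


C = dV / dP
C = 651 / 9
C = 72.33 mL/cmH2O


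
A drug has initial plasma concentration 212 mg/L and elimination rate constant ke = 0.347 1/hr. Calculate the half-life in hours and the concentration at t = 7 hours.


t_half = ln(2) / ke = 0.693147 / 0.347 = 1.998 hr
C(t) = C0 * exp(-ke*t) = 212 * exp(-0.347*7)
C(7) = 18.68 mg/L


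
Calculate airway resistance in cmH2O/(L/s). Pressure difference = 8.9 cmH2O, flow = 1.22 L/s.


R = dP / flow
R = 8.9 / 1.22
R = 7.295 cmH2O/(L/s)


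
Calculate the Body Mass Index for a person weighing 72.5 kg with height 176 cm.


BMI = weight / height^2
height = 176 cm = 1.76 m
BMI = 72.5 / 1.76^2
BMI = 23.41 kg/m^2


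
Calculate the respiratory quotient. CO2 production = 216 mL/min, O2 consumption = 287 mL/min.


RQ = VCO2 / VO2
RQ = 216 / 287
RQ = 0.7526


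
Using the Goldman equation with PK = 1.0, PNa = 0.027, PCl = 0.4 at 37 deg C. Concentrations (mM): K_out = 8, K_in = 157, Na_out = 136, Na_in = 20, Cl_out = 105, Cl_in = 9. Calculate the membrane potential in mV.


Vm = (RT/F)*ln((PK*Ko + PNa*Nao + PCl*Cli)/(PK*Ki + PNa*Nai + PCl*Clo))
Numer = 15.272, Denom = 199.54
Vm = -68.68 mV


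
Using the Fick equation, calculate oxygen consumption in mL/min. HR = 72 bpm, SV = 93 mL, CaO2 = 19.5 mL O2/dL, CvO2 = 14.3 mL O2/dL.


CO = HR*SV = 72*93/1000 = 6.696 L/min
a-v O2 diff = 19.5 - 14.3 = 5.2 mL/dL
VO2 = CO * (CaO2-CvO2) * 10 dL/L
VO2 = 6.696 * 5.2 * 10
VO2 = 348.2 mL/min


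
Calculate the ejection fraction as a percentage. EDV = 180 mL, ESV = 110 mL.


SV = EDV - ESV = 180 - 110 = 70 mL
EF = SV/EDV * 100 = 70/180 * 100
EF = 38.89%


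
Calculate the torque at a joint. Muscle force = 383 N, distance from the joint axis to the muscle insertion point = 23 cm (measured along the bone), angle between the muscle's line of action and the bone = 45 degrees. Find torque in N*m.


Torque = F * d * sin(theta)   (moment arm = d*sin(theta))
d = 23 cm = 0.23 m
Torque = 383 * 0.23 * sin(45)
Torque = 62.29 N*m


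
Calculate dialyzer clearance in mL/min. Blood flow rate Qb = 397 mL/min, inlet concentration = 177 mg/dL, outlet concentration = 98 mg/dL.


K = Qb * (Cb_in - Cb_out) / Cb_in
K = 397 * (177 - 98) / 177
K = 177.2 mL/min


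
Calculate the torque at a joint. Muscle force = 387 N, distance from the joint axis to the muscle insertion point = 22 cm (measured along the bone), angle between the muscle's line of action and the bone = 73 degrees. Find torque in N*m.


Torque = F * d * sin(theta)   (moment arm = d*sin(theta))
d = 22 cm = 0.22 m
Torque = 387 * 0.22 * sin(73)
Torque = 81.42 N*m


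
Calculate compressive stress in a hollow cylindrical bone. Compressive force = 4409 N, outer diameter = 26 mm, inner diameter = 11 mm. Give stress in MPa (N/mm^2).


A = pi*(r_o^2 - r_i^2)
r_o = 13 mm, r_i = 5.5 mm
A = 435.896 mm^2
sigma = F/A = 4409 / 435.896
sigma = 10.11 MPa


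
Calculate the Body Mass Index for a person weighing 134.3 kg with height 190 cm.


BMI = weight / height^2
height = 190 cm = 1.9 m
BMI = 134.3 / 1.9^2
BMI = 37.2 kg/m^2


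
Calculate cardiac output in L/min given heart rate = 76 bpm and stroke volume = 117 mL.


CO = HR * SV
CO = 76 * 117 / 1000
CO = 8.892 L/min


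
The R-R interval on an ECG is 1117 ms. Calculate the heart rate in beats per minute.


HR = 60 / RR_interval(s)
RR = 1117 ms = 1.117 s
HR = 60 / 1.117 = 53.72 bpm
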